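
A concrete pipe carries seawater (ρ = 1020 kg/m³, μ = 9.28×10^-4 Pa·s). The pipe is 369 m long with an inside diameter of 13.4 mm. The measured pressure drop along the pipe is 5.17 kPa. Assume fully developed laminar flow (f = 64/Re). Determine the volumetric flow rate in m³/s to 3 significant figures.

Q ≈ 1.19×10^-5 m³/s

For laminar flow, f = 64/Re with Re = ρVD/μ, so Darcy-Weisbach reduces to ΔP = 32μLV/D². Solving for V: V = ΔP·D²/(32μL) = 5170·(0.0134)²/(32·0.000928·369) = 0.08472 m/s.
Check: Re = ρVD/μ = 1020·0.08472·0.0134/0.000928 = 1248 < 2300, so the laminar assumption holds.
Q = V·A = 0.08472·(π/4·0.0134²) = 1.195e-05 m³/s = 1.19×10^-5 m³/s.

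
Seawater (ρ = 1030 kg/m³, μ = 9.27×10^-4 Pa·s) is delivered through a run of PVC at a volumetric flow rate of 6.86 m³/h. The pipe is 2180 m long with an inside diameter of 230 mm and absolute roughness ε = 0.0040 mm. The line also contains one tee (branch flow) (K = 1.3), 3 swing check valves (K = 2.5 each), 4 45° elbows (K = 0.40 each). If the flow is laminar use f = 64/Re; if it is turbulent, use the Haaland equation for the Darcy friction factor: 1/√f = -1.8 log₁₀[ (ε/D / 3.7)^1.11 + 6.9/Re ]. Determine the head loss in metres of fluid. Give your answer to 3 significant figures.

h_f ≈ 0.0312 m

Q = 6.86 m³/h = 6.86/3600 = 0.001906 m³/s.
Cross-sectional area A = πD²/4 = π(0.23)²/4 = 0.04155 m²; mean velocity V = Q/A = 0.001906/0.04155 = 0.04586 m/s.
Reynolds number Re = ρVD/μ = 1030 · 0.04586 · 0.23 / 0.000927 = 1.172e+04.
Re > 4000 → turbulent. Relative roughness ε/D = 4e-06/0.23 = 1.74e-05. Haaland: 1/√f = -1.8 log₁₀[(1.74e-05/3.7)^1.11 + 6.9/1.172e+04] = -1.8 log₁₀[1.22e-06 + 0.000589] = 5.813, so f = 0.0296.
Total minor-loss coefficient ΣK = 1·1.3 + 3·2.5 + 4·0.4 = 10.4.
ΔP = [f·L/D + ΣK]·(ρV²/2) = [0.0296·2180/0.23 + 10.4]·(1030·0.04586²/2) = [280.5 + 10.4]·1.083 = 315.2 Pa.
Head loss h_f = ΔP/(ρg) = 315.2/(1030·9.81) = 0.0312 m.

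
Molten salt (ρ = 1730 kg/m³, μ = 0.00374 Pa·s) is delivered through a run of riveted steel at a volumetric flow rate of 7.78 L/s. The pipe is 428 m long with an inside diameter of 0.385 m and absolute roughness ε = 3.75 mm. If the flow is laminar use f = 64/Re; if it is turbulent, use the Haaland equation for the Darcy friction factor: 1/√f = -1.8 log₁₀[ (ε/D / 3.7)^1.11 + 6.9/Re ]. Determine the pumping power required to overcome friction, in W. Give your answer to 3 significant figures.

P ≈ 1.40 W

Q = 7.78 L/s = 7.78/1000 = 0.00778 m³/s.
Cross-sectional area A = πD²/4 = π(0.385)²/4 = 0.1164 m²; mean velocity V = Q/A = 0.00778/0.1164 = 0.06683 m/s.
Reynolds number Re = ρVD/μ = 1730 · 0.06683 · 0.385 / 0.00374 = 1.19e+04.
Re > 4000 → turbulent. Relative roughness ε/D = 0.00375/0.385 = 0.00974. Haaland: 1/√f = -1.8 log₁₀[(0.00974/3.7)^1.11 + 6.9/1.19e+04] = -1.8 log₁₀[0.00137 + 0.00058] = 4.878, so f = 0.04202.
Darcy-Weisbach: ΔP = f(L/D)(ρV²/2) = 0.04202·(428/0.385)·(1730·0.06683²/2) = 0.04202·1112·3.863 = 180.5 Pa.
Pumping power P = QΔP = 0.00778·180.5 = 1.404 W = 1.40 W.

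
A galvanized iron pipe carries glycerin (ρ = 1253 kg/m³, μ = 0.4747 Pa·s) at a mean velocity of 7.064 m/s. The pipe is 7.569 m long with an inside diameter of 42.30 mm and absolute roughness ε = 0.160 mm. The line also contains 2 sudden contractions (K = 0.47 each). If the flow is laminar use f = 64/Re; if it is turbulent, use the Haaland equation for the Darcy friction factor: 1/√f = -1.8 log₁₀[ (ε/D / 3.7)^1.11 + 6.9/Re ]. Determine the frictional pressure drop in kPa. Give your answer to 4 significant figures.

Reynolds number Re = ρVD/μ = 1253 · 7.064 · 0.0423 / 0.475 = 788.7.
Re < 2300 → laminar flow, so f = 64/Re = 64/788.7 = 0.08114 (the turbulent correlation is not needed).
Total minor-loss coefficient ΣK = 2·0.47 = 0.94.
ΔP = [f·L/D + ΣK]·(ρV²/2) = [0.08114·7.569/0.0423 + 0.94]·(1253·7.064²/2) = [14.52 + 0.94]·3.126e+04 = 4.833e+05 Pa.
ΔP = 4.833e+05 Pa = 483.3 kPa.

ΔP ≈ 483.3 kPa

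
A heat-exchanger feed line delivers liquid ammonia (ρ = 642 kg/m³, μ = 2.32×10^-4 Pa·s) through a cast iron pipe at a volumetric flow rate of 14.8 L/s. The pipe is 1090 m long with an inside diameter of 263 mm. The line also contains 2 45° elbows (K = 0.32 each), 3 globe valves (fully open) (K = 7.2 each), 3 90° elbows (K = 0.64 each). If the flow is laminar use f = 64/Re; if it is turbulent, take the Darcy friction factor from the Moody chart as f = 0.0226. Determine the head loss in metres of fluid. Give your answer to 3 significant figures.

h_f ≈ 0.446 m

Q = 14.8 L/s = 14.8/1000 = 0.0148 m³/s.
Cross-sectional area A = πD²/4 = π(0.263)²/4 = 0.05433 m²; mean velocity V = Q/A = 0.0148/0.05433 = 0.2724 m/s.
Reynolds number Re = ρVD/μ = 642 · 0.2724 · 0.263 / 0.000232 = 1.983e+05.
Re > 4000 → turbulent; use the Moody-chart value f = 0.0226.
Total minor-loss coefficient ΣK = 2·0.32 + 3·7.2 + 3·0.64 = 24.2.
ΔP = [f·L/D + ΣK]·(ρV²/2) = [0.0226·1090/0.263 + 24.2]·(642·0.2724²/2) = [93.67 + 24.2]·23.82 = 2807 Pa.
Head loss h_f = ΔP/(ρg) = 2807/(642·9.81) = 0.446 m.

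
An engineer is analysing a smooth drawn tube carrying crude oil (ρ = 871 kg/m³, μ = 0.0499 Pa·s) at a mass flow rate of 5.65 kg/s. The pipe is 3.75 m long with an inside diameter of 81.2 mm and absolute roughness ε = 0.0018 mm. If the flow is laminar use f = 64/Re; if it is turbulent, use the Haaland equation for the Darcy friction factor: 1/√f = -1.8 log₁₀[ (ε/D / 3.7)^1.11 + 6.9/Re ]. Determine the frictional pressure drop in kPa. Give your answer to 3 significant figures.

A = πD²/4 = π(0.0812)²/4 = 0.005178 m²; mean velocity V = ṁ/(ρA) = 5.65/(871 · 0.005178) = 1.253 m/s.
Reynolds number Re = ρVD/μ = 871 · 1.253 · 0.0812 / 0.0499 = 1775.
Re < 2300 → laminar flow, so f = 64/Re = 64/1775 = 0.03605 (the turbulent correlation is not needed).
Darcy-Weisbach: ΔP = f(L/D)(ρV²/2) = 0.03605·(3.75/0.0812)·(871·1.253²/2) = 0.03605·46.18·683.4 = 1138 Pa.
ΔP = 1138 Pa = 1.14 kPa.

ΔP ≈ 1.14 kPa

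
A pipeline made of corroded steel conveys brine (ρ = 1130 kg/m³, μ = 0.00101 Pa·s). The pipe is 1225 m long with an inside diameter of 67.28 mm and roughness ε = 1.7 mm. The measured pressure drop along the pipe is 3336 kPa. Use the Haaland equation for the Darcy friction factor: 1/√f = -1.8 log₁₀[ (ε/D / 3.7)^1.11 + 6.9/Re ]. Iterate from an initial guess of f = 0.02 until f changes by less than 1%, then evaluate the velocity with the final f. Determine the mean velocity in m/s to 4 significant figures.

V ≈ 2.460 m/s

Rearranging Darcy-Weisbach: V = √(2·ΔP·D/(f·L·ρ)). With ε/D = 0.0017/0.06728 = 0.0253, iterate starting from f = 0.02:
  f = 0.02 → V = √(2·3.336e+06·0.06728/(0.02·1225·1130)) = 4.027 m/s; Re = ρVD/μ = 3.031e+05; f → 0.05352
  f = 0.05352 → V = 2.461 m/s; Re = 1.853e+05; f → 0.05359
Converged (Δf/f < 1%). With the final f = 0.05359: V = √(2·3.336e+06·0.06728/(0.05359·1225·1130)) = 2.46 m/s.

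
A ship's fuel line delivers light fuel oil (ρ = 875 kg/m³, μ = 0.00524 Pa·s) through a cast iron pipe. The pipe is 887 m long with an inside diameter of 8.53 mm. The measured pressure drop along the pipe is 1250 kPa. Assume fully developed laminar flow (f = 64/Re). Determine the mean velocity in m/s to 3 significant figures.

V ≈ 0.612 m/s

For laminar flow, f = 64/Re with Re = ρVD/μ, so Darcy-Weisbach reduces to ΔP = 32μLV/D². Solving for V: V = ΔP·D²/(32μL) = 1.25e+06·(0.00853)²/(32·0.00524·887) = 0.6115 m/s.
Check: Re = ρVD/μ = 875·0.6115·0.00853/0.00524 = 871 < 2300, so the laminar assumption holds.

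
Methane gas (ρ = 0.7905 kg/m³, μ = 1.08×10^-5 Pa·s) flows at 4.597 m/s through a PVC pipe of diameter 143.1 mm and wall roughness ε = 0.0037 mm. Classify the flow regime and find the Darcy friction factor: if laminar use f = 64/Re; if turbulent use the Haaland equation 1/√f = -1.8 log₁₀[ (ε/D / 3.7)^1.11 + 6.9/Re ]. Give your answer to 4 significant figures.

f ≈ 0.02095

Re = ρVD/μ = 0.7905·4.597·0.1431/1.08e-05 = 4.815e+04.
Re > 4000 → turbulent. ε/D = 3.7e-06/0.1431 = 2.59e-05; Haaland: 1/√f = -1.8 log₁₀[1.89e-06 + 0.000143] = 6.908, so f = 0.02095.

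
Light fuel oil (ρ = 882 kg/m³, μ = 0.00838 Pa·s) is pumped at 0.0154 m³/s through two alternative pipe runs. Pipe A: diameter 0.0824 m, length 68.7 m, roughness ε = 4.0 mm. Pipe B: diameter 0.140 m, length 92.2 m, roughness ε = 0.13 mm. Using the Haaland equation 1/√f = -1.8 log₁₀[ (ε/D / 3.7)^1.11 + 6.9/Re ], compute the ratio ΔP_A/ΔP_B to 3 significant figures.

ΔP_A/ΔP_B ≈ 25.8

Pipe A: V = Q/A = 0.0154/0.005333 = 2.888 m/s; Re = 2.505e+04; ε/D = 0.0485; Haaland → f = 0.07171; ΔP_A = f(L/D)(ρV²/2) = 2.199e+05 Pa.
Pipe B: V = Q/A = 0.0154/0.01539 = 1 m/s; Re = 1.474e+04; ε/D = 0.000929; Haaland → f = 0.02931; ΔP_B = f(L/D)(ρV²/2) = 8520 Pa.
ΔP_A/ΔP_B = 2.199e+05/8520 = 25.8.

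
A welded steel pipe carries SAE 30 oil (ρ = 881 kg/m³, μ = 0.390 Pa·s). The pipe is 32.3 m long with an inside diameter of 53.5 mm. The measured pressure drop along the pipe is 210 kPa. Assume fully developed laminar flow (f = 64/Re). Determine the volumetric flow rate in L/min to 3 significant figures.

For laminar flow, f = 64/Re with Re = ρVD/μ, so Darcy-Weisbach reduces to ΔP = 32μLV/D². Solving for V: V = ΔP·D²/(32μL) = 2.1e+05·(0.0535)²/(32·0.39·32.3) = 1.491 m/s.
Check: Re = ρVD/μ = 881·1.491·0.0535/0.39 = 180.2 < 2300, so the laminar assumption holds.
Q = V·A = 1.491·(π/4·0.0535²) = 0.003352 m³/s = 201 L/min.

Q ≈ 201 L/min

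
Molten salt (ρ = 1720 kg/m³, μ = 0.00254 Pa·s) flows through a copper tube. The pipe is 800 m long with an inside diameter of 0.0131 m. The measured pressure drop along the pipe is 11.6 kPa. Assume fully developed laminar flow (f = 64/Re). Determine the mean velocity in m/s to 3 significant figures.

V ≈ 0.0306 m/s

For laminar flow, f = 64/Re with Re = ρVD/μ, so Darcy-Weisbach reduces to ΔP = 32μLV/D². Solving for V: V = ΔP·D²/(32μL) = 1.16e+04·(0.0131)²/(32·0.00254·800) = 0.03061 m/s.
Check: Re = ρVD/μ = 1720·0.03061·0.0131/0.00254 = 271.6 < 2300, so the laminar assumption holds.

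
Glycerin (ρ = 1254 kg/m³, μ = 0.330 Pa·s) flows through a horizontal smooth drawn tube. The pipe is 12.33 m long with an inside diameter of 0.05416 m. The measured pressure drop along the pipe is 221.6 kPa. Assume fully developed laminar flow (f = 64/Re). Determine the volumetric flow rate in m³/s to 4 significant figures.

For laminar flow, f = 64/Re with Re = ρVD/μ, so Darcy-Weisbach reduces to ΔP = 32μLV/D². Solving for V: V = ΔP·D²/(32μL) = 2.216e+05·(0.05416)²/(32·0.33·12.33) = 4.992 m/s.
Check: Re = ρVD/μ = 1254·4.992·0.05416/0.33 = 1027 < 2300, so the laminar assumption holds.
Q = V·A = 4.992·(π/4·0.05416²) = 0.0115 m³/s = 0.01150 m³/s.

Q ≈ 0.01150 m³/s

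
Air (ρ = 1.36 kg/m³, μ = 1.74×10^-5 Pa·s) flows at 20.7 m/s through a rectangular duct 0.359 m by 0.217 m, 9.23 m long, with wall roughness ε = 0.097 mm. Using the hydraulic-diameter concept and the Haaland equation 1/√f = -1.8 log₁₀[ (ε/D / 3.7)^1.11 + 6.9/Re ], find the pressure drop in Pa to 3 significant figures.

Hydraulic diameter D_h = 4A/P = 4·(0.359·0.217)/(2·(0.359+0.217)) = 0.3116/1.152 = 0.2705 m.
Re = ρVD_h/μ = 1.36·20.7·0.2705/1.74e-05 = 4.376e+05.
ε/D_h = 9.7e-05/0.2705 = 0.000359; Haaland gives 1/√f = -1.8 log₁₀[3.51e-05+1.58e-05] = 7.729, so f = 0.01674.
ΔP = f(L/D_h)(ρV²/2) = 0.01674·9.23/0.2705·291.4 = 166.4 Pa.

ΔP ≈ 166 Pa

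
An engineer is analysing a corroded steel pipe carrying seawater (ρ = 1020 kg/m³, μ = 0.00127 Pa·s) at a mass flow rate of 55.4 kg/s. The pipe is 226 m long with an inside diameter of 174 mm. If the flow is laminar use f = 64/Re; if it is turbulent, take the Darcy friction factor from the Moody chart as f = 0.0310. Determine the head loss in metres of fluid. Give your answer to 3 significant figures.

A = πD²/4 = π(0.174)²/4 = 0.02378 m²; mean velocity V = ṁ/(ρA) = 55.4/(1020 · 0.02378) = 2.284 m/s.
Reynolds number Re = ρVD/μ = 1020 · 2.284 · 0.174 / 0.00127 = 3.192e+05.
Re > 4000 → turbulent; use the Moody-chart value f = 0.0310.
Darcy-Weisbach: ΔP = f(L/D)(ρV²/2) = 0.031·(226/0.174)·(1020·2.284²/2) = 0.031·1299·2661 = 1.071e+05 Pa.
Head loss h_f = ΔP/(ρg) = 1.071e+05/(1020·9.81) = 10.7 m.

h_f ≈ 10.7 m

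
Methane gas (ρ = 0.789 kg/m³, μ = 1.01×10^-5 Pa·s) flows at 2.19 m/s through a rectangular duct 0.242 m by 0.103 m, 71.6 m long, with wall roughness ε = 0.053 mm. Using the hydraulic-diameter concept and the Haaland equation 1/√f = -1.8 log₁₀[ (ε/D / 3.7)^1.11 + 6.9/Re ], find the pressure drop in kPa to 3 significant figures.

ΔP ≈ 0.0236 kPa

Hydraulic diameter D_h = 4A/P = 4·(0.242·0.103)/(2·(0.242+0.103)) = 0.0997/0.69 = 0.1445 m.
Re = ρVD_h/μ = 0.789·2.19·0.1445/1.01e-05 = 2.472e+04.
ε/D_h = 5.3e-05/0.1445 = 0.000367; Haaland gives 1/√f = -1.8 log₁₀[3.6e-05+0.000279] = 6.303, so f = 0.02517.
ΔP = f(L/D_h)(ρV²/2) = 0.02517·71.6/0.1445·1.892 = 23.6 Pa.
ΔP = 0.0236 kPa.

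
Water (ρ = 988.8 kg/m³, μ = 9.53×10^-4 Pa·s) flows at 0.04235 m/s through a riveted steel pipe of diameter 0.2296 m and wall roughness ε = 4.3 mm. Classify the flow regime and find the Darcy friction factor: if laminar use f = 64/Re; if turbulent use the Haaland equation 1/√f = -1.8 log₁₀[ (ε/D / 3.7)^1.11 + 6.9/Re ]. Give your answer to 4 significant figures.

Re = ρVD/μ = 988.8·0.04235·0.2296/0.000953 = 1.009e+04.
Re > 4000 → turbulent. ε/D = 0.0043/0.2296 = 0.0187; Haaland: 1/√f = -1.8 log₁₀[0.00283 + 0.000684] = 4.418, so f = 0.05124.

f ≈ 0.05124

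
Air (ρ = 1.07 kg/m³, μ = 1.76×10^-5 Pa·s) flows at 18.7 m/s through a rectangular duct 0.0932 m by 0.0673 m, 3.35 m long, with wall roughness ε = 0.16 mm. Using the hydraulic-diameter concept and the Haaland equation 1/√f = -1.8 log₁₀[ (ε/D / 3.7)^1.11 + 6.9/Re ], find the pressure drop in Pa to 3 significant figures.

ΔP ≈ 203 Pa

Hydraulic diameter D_h = 4A/P = 4·(0.0932·0.0673)/(2·(0.0932+0.0673)) = 0.02509/0.321 = 0.07816 m.
Re = ρVD_h/μ = 1.07·18.7·0.07816/1.76e-05 = 8.886e+04.
ε/D_h = 0.00016/0.07816 = 0.00205; Haaland gives 1/√f = -1.8 log₁₀[0.000242+7.77e-05] = 6.29, so f = 0.02527.
ΔP = f(L/D_h)(ρV²/2) = 0.02527·3.35/0.07816·187.1 = 202.6 Pa.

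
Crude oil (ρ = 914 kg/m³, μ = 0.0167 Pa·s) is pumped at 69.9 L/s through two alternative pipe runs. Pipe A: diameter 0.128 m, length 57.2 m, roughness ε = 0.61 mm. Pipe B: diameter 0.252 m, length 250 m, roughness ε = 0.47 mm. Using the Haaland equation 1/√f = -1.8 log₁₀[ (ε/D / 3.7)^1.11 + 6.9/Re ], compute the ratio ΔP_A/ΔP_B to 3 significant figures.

ΔP_A/ΔP_B ≈ 7.41

Pipe A: V = Q/A = 0.0699/0.01287 = 5.432 m/s; Re = 3.805e+04; ε/D = 0.00477; Haaland → f = 0.03219; ΔP_A = f(L/D)(ρV²/2) = 1.94e+05 Pa.
Pipe B: V = Q/A = 0.0699/0.04988 = 1.401 m/s; Re = 1.933e+04; ε/D = 0.00187; Haaland → f = 0.0294; ΔP_B = f(L/D)(ρV²/2) = 2.618e+04 Pa.
ΔP_A/ΔP_B = 1.94e+05/2.618e+04 = 7.41.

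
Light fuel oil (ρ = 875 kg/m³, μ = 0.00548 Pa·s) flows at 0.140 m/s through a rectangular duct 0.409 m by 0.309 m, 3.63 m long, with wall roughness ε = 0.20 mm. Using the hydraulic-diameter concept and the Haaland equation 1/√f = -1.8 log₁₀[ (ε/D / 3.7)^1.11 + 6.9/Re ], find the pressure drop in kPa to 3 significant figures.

Hydraulic diameter D_h = 4A/P = 4·(0.409·0.309)/(2·(0.409+0.309)) = 0.5055/1.436 = 0.352 m.
Re = ρVD_h/μ = 875·0.14·0.352/0.00548 = 7869.
ε/D_h = 0.0002/0.352 = 0.000568; Haaland gives 1/√f = -1.8 log₁₀[5.84e-05+0.000877] = 5.452, so f = 0.03364.
ΔP = f(L/D_h)(ρV²/2) = 0.03364·3.63/0.352·8.575 = 2.974 Pa.
ΔP = 0.00297 kPa.

ΔP ≈ 0.00297 kPa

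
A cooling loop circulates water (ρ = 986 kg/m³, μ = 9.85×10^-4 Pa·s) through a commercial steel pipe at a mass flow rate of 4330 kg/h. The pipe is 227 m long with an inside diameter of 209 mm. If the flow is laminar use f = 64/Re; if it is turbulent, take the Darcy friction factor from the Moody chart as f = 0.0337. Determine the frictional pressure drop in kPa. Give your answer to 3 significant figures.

ΔP ≈ 0.0228 kPa

ṁ = 4330 kg/h = 4330/3600 = 1.203 kg/s.
A = πD²/4 = π(0.209)²/4 = 0.03431 m²; mean velocity V = ṁ/(ρA) = 1.203/(986 · 0.03431) = 0.03556 m/s.
Reynolds number Re = ρVD/μ = 986 · 0.03556 · 0.209 / 0.000985 = 7439.
Re > 4000 → turbulent; use the Moody-chart value f = 0.0337.
Darcy-Weisbach: ΔP = f(L/D)(ρV²/2) = 0.0337·(227/0.209)·(986·0.03556²/2) = 0.0337·1086·0.6233 = 22.81 Pa.
ΔP = 22.81 Pa = 0.0228 kPa.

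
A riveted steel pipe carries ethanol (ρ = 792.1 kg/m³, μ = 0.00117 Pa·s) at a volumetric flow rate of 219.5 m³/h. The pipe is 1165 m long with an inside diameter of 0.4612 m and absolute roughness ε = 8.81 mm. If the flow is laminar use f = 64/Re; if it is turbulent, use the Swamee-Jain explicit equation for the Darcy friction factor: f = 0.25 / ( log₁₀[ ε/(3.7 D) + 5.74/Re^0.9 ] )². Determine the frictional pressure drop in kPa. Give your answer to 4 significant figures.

ΔP ≈ 6.444 kPa

Q = 219.5 m³/h = 219.5/3600 = 0.06097 m³/s.
Cross-sectional area A = πD²/4 = π(0.4612)²/4 = 0.1671 m²; mean velocity V = Q/A = 0.06097/0.1671 = 0.365 m/s.
Reynolds number Re = ρVD/μ = 792.1 · 0.365 · 0.4612 / 0.00117 = 1.14e+05.
Re > 4000 → turbulent. Relative roughness ε/D = 0.00881/0.4612 = 0.0191. Swamee-Jain: f = 0.25/(log₁₀[0.0191/3.7 + 5.74/1.14e+05^0.9])² = 0.25/(log₁₀[0.00516 + 0.000161])² = 0.25/(-2.274)² = 0.04836.
Darcy-Weisbach: ΔP = f(L/D)(ρV²/2) = 0.04836·(1165/0.4612)·(792.1·0.365²/2) = 0.04836·2526·52.76 = 6444 Pa.
ΔP = 6444 Pa = 6.444 kPa.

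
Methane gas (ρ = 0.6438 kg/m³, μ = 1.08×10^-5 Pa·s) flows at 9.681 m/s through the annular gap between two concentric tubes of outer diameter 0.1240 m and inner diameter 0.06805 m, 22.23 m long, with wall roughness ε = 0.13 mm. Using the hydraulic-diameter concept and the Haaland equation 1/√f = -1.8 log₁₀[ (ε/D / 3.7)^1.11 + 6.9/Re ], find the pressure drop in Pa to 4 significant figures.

ΔP ≈ 338.2 Pa

Hydraulic diameter D_h = 4A/P = D_o - D_i = 0.124 - 0.06805 = 0.05595 m.
Re = ρVD_h/μ = 0.6438·9.681·0.05595/1.08e-05 = 3.229e+04.
ε/D_h = 0.00013/0.05595 = 0.00232; Haaland gives 1/√f = -1.8 log₁₀[0.000279+0.000214] = 5.953, so f = 0.02822.
ΔP = f(L/D_h)(ρV²/2) = 0.02822·22.23/0.05595·30.17 = 338.2 Pa.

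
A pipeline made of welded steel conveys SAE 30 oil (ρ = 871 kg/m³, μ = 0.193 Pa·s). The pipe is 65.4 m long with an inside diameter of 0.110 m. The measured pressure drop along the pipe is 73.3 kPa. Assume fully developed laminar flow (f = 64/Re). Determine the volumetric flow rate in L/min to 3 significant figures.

For laminar flow, f = 64/Re with Re = ρVD/μ, so Darcy-Weisbach reduces to ΔP = 32μLV/D². Solving for V: V = ΔP·D²/(32μL) = 7.33e+04·(0.11)²/(32·0.193·65.4) = 2.196 m/s.
Check: Re = ρVD/μ = 871·2.196·0.11/0.193 = 1090 < 2300, so the laminar assumption holds.
Q = V·A = 2.196·(π/4·0.11²) = 0.02087 m³/s = 1250 L/min.

Q ≈ 1250 L/min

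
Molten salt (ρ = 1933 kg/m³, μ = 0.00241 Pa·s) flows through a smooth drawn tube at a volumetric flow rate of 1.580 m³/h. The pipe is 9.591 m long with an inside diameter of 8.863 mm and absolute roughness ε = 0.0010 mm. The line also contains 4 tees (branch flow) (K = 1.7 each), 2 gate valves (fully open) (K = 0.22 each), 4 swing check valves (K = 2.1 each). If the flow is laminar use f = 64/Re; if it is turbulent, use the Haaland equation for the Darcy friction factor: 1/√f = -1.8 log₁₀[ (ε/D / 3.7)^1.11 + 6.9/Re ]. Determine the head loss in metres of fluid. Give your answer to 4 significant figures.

Q = 1.580 m³/h = 1.580/3600 = 0.0004389 m³/s.
Cross-sectional area A = πD²/4 = π(0.008863)²/4 = 6.17e-05 m²; mean velocity V = Q/A = 0.0004389/6.17e-05 = 7.114 m/s.
Reynolds number Re = ρVD/μ = 1933 · 7.114 · 0.008863 / 0.00241 = 5.057e+04.
Re > 4000 → turbulent. Relative roughness ε/D = 1e-06/0.008863 = 0.000113. Haaland: 1/√f = -1.8 log₁₀[(0.000113/3.7)^1.11 + 6.9/5.057e+04] = -1.8 log₁₀[9.72e-06 + 0.000136] = 6.903, so f = 0.02098.
Total minor-loss coefficient ΣK = 4·1.7 + 2·0.22 + 4·2.1 = 15.6.
ΔP = [f·L/D + ΣK]·(ρV²/2) = [0.02098·9.591/0.008863 + 15.6]·(1933·7.114²/2) = [22.71 + 15.6]·4.891e+04 = 1.876e+06 Pa.
Head loss h_f = ΔP/(ρg) = 1.876e+06/(1933·9.81) = 98.91 m.

h_f ≈ 98.91 m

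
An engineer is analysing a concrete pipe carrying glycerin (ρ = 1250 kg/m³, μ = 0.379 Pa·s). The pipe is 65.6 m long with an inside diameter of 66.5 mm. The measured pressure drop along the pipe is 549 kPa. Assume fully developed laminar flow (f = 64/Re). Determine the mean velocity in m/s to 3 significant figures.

V ≈ 3.05 m/s

For laminar flow, f = 64/Re with Re = ρVD/μ, so Darcy-Weisbach reduces to ΔP = 32μLV/D². Solving for V: V = ΔP·D²/(32μL) = 5.49e+05·(0.0665)²/(32·0.379·65.6) = 3.052 m/s.
Check: Re = ρVD/μ = 1250·3.052·0.0665/0.379 = 669.3 < 2300, so the laminar assumption holds.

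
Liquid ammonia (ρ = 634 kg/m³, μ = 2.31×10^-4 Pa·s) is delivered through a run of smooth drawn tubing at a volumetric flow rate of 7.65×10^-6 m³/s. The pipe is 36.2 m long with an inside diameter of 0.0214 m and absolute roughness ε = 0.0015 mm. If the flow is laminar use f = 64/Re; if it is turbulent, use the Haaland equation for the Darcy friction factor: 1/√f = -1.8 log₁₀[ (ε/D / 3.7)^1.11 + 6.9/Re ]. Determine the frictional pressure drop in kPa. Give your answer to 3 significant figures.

Cross-sectional area A = πD²/4 = π(0.0214)²/4 = 0.0003597 m²; mean velocity V = Q/A = 7.65e-06/0.0003597 = 0.02127 m/s.
Reynolds number Re = ρVD/μ = 634 · 0.02127 · 0.0214 / 0.000231 = 1249.
Re < 2300 → laminar flow, so f = 64/Re = 64/1249 = 0.05123 (the turbulent correlation is not needed).
Darcy-Weisbach: ΔP = f(L/D)(ρV²/2) = 0.05123·(36.2/0.0214)·(634·0.02127²/2) = 0.05123·1692·0.1434 = 12.43 Pa.
ΔP = 12.43 Pa = 0.0124 kPa.

ΔP ≈ 0.0124 kPa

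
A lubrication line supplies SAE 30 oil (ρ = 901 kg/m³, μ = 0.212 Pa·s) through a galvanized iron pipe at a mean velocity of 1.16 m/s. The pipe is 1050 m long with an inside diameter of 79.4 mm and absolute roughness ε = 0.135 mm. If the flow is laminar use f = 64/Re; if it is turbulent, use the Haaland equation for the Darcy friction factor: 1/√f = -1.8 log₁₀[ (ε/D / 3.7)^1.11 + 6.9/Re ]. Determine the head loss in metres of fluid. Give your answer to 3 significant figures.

Reynolds number Re = ρVD/μ = 901 · 1.16 · 0.0794 / 0.212 = 391.4.
Re < 2300 → laminar flow, so f = 64/Re = 64/391.4 = 0.1635 (the turbulent correlation is not needed).
Darcy-Weisbach: ΔP = f(L/D)(ρV²/2) = 0.1635·(1050/0.0794)·(901·1.16²/2) = 0.1635·1.322e+04·606.2 = 1.311e+06 Pa.
Head loss h_f = ΔP/(ρg) = 1.311e+06/(901·9.81) = 148 m.

h_f ≈ 148 m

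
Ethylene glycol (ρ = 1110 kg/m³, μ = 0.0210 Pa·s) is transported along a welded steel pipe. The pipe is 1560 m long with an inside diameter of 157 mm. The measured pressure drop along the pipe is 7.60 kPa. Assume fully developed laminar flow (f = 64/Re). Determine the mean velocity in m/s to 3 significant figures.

For laminar flow, f = 64/Re with Re = ρVD/μ, so Darcy-Weisbach reduces to ΔP = 32μLV/D². Solving for V: V = ΔP·D²/(32μL) = 7600·(0.157)²/(32·0.021·1560) = 0.1787 m/s.
Check: Re = ρVD/μ = 1110·0.1787·0.157/0.021 = 1483 < 2300, so the laminar assumption holds.

V ≈ 0.179 m/s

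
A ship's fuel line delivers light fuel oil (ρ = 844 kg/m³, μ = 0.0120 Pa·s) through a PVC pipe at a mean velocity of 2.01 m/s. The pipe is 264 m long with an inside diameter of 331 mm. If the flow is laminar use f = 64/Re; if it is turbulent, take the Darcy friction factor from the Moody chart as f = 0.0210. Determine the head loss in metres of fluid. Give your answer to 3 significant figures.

h_f ≈ 3.45 m

Reynolds number Re = ρVD/μ = 844 · 2.01 · 0.331 / 0.012 = 4.679e+04.
Re > 4000 → turbulent; use the Moody-chart value f = 0.0210.
Darcy-Weisbach: ΔP = f(L/D)(ρV²/2) = 0.021·(264/0.331)·(844·2.01²/2) = 0.021·797.6·1705 = 2.856e+04 Pa.
Head loss h_f = ΔP/(ρg) = 2.856e+04/(844·9.81) = 3.45 m.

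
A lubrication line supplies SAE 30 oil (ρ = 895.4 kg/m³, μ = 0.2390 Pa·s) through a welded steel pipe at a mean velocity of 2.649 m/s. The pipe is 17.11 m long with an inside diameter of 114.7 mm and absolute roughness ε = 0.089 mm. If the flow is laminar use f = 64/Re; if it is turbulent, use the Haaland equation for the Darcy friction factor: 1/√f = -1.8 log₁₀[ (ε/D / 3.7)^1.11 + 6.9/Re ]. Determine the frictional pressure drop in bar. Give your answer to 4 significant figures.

Reynolds number Re = ρVD/μ = 895.4 · 2.649 · 0.1147 / 0.239 = 1138.
Re < 2300 → laminar flow, so f = 64/Re = 64/1138 = 0.05622 (the turbulent correlation is not needed).
Darcy-Weisbach: ΔP = f(L/D)(ρV²/2) = 0.05622·(17.11/0.1147)·(895.4·2.649²/2) = 0.05622·149.2·3142 = 2.635e+04 Pa.
ΔP = 2.635e+04 Pa = 0.2635 bar.

ΔP ≈ 0.2635 bar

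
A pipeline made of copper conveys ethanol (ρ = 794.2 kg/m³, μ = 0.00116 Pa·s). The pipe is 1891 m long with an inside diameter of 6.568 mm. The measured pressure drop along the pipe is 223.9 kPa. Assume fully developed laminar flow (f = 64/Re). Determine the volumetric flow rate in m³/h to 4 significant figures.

Q ≈ 0.01678 m³/h

For laminar flow, f = 64/Re with Re = ρVD/μ, so Darcy-Weisbach reduces to ΔP = 32μLV/D². Solving for V: V = ΔP·D²/(32μL) = 2.239e+05·(0.006568)²/(32·0.00116·1891) = 0.1376 m/s.
Check: Re = ρVD/μ = 794.2·0.1376·0.006568/0.00116 = 618.8 < 2300, so the laminar assumption holds.
Q = V·A = 0.1376·(π/4·0.006568²) = 4.662e-06 m³/s = 0.01678 m³/h.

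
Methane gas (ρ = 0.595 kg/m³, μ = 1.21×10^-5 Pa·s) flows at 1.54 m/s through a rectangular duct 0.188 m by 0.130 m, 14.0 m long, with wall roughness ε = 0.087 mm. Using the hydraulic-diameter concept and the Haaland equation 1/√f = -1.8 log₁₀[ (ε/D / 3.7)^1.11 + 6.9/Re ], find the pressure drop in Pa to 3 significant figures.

ΔP ≈ 1.95 Pa

Hydraulic diameter D_h = 4A/P = 4·(0.188·0.13)/(2·(0.188+0.13)) = 0.09776/0.636 = 0.1537 m.
Re = ρVD_h/μ = 0.595·1.54·0.1537/1.21e-05 = 1.164e+04.
ε/D_h = 8.7e-05/0.1537 = 0.000566; Haaland gives 1/√f = -1.8 log₁₀[5.82e-05+0.000593] = 5.736, so f = 0.0304.
ΔP = f(L/D_h)(ρV²/2) = 0.0304·14/0.1537·0.7056 = 1.953 Pa.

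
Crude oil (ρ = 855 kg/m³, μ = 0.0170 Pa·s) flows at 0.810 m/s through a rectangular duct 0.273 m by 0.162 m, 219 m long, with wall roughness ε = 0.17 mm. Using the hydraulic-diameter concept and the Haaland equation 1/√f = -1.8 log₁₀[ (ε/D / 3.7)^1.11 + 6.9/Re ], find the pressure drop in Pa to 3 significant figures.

ΔP ≈ 10100 Pa

Hydraulic diameter D_h = 4A/P = 4·(0.273·0.162)/(2·(0.273+0.162)) = 0.1769/0.87 = 0.2033 m.
Re = ρVD_h/μ = 855·0.81·0.2033/0.017 = 8284.
ε/D_h = 0.00017/0.2033 = 0.000836; Haaland gives 1/√f = -1.8 log₁₀[8.97e-05+0.000833] = 5.463, so f = 0.03351.
ΔP = f(L/D_h)(ρV²/2) = 0.03351·219/0.2033·280.5 = 1.012e+04 Pa.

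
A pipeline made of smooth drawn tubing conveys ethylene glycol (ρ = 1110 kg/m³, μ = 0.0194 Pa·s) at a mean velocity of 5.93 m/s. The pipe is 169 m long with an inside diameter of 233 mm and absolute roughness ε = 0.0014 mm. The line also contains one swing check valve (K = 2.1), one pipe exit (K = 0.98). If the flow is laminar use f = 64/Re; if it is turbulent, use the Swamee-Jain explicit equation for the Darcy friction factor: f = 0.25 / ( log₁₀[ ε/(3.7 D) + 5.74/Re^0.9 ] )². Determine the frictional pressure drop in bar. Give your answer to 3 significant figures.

Reynolds number Re = ρVD/μ = 1110 · 5.93 · 0.233 / 0.0194 = 7.906e+04.
Re > 4000 → turbulent. Relative roughness ε/D = 1.4e-06/0.233 = 6.01e-06. Swamee-Jain: f = 0.25/(log₁₀[6.01e-06/3.7 + 5.74/7.906e+04^0.9])² = 0.25/(log₁₀[1.62e-06 + 0.000224])² = 0.25/(-3.646)² = 0.01881.
Total minor-loss coefficient ΣK = 1·2.1 + 1·0.98 = 3.08.
ΔP = [f·L/D + ΣK]·(ρV²/2) = [0.01881·169/0.233 + 3.08]·(1110·5.93²/2) = [13.64 + 3.08]·1.952e+04 = 3.263e+05 Pa.
ΔP = 3.263e+05 Pa = 3.26 bar.

ΔP ≈ 3.26 bar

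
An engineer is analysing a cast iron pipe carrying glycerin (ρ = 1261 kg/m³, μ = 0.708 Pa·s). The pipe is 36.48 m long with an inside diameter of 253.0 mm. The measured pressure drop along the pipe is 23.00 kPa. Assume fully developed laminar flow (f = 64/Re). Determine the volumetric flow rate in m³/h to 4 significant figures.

Q ≈ 322.4 m³/h

For laminar flow, f = 64/Re with Re = ρVD/μ, so Darcy-Weisbach reduces to ΔP = 32μLV/D². Solving for V: V = ΔP·D²/(32μL) = 2.3e+04·(0.253)²/(32·0.708·36.48) = 1.781 m/s.
Check: Re = ρVD/μ = 1261·1.781·0.253/0.708 = 802.7 < 2300, so the laminar assumption holds.
Q = V·A = 1.781·(π/4·0.253²) = 0.08955 m³/s = 322.4 m³/h.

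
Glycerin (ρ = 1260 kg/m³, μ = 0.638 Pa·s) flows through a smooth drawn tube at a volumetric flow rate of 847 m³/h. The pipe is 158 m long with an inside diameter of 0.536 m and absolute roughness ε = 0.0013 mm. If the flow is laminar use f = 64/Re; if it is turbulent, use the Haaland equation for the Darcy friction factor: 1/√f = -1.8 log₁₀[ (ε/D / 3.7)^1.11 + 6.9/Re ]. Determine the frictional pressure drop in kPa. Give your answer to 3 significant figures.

Q = 847 m³/h = 847/3600 = 0.2353 m³/s.
Cross-sectional area A = πD²/4 = π(0.536)²/4 = 0.2256 m²; mean velocity V = Q/A = 0.2353/0.2256 = 1.043 m/s.
Reynolds number Re = ρVD/μ = 1260 · 1.043 · 0.536 / 0.638 = 1104.
Re < 2300 → laminar flow, so f = 64/Re = 64/1104 = 0.05798 (the turbulent correlation is not needed).
Darcy-Weisbach: ΔP = f(L/D)(ρV²/2) = 0.05798·(158/0.536)·(1260·1.043²/2) = 0.05798·294.8·685 = 1.171e+04 Pa.
ΔP = 1.171e+04 Pa = 11.7 kPa.

ΔP ≈ 11.7 kPa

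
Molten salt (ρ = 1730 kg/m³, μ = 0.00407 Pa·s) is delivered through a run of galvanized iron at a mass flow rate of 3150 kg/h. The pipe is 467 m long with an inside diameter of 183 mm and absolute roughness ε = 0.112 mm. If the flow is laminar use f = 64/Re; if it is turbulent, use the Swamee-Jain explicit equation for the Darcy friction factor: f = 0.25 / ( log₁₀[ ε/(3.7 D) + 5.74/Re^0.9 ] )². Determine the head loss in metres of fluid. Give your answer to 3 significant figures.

ṁ = 3150 kg/h = 3150/3600 = 0.875 kg/s.
A = πD²/4 = π(0.183)²/4 = 0.0263 m²; mean velocity V = ṁ/(ρA) = 0.875/(1730 · 0.0263) = 0.01923 m/s.
Reynolds number Re = ρVD/μ = 1730 · 0.01923 · 0.183 / 0.00407 = 1496.
Re < 2300 → laminar flow, so f = 64/Re = 64/1496 = 0.04279 (the turbulent correlation is not needed).
Darcy-Weisbach: ΔP = f(L/D)(ρV²/2) = 0.04279·(467/0.183)·(1730·0.01923²/2) = 0.04279·2552·0.3199 = 34.92 Pa.
Head loss h_f = ΔP/(ρg) = 34.92/(1730·9.81) = 0.00206 m.

h_f ≈ 0.00206 m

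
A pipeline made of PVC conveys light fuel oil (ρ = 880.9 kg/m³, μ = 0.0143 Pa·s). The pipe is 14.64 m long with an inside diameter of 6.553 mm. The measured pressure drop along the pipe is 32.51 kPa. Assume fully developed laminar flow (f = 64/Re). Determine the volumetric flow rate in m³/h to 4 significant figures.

Q ≈ 0.02530 m³/h

For laminar flow, f = 64/Re with Re = ρVD/μ, so Darcy-Weisbach reduces to ΔP = 32μLV/D². Solving for V: V = ΔP·D²/(32μL) = 3.251e+04·(0.006553)²/(32·0.0143·14.64) = 0.2084 m/s.
Check: Re = ρVD/μ = 880.9·0.2084·0.006553/0.0143 = 84.12 < 2300, so the laminar assumption holds.
Q = V·A = 0.2084·(π/4·0.006553²) = 7.028e-06 m³/s = 0.02530 m³/h.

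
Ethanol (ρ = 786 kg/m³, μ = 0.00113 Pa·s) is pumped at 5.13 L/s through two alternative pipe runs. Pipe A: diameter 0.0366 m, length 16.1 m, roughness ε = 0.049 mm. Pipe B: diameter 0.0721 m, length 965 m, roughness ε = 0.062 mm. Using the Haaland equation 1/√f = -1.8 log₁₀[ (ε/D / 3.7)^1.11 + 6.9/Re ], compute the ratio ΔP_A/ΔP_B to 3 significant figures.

ΔP_A/ΔP_B ≈ 0.498

Pipe A: V = Q/A = 0.00513/0.001052 = 4.876 m/s; Re = 1.241e+05; ε/D = 0.00134; Haaland → f = 0.02274; ΔP_A = f(L/D)(ρV²/2) = 9.346e+04 Pa.
Pipe B: V = Q/A = 0.00513/0.004083 = 1.256 m/s; Re = 6.301e+04; ε/D = 0.00086; Haaland → f = 0.02261; ΔP_B = f(L/D)(ρV²/2) = 1.878e+05 Pa.
ΔP_A/ΔP_B = 9.346e+04/1.878e+05 = 0.498.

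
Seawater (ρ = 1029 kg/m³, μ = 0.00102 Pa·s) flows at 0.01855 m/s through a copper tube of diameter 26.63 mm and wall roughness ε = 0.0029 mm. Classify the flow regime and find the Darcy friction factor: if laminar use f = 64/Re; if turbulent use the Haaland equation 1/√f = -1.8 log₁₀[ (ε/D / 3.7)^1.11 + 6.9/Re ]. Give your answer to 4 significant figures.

Re = ρVD/μ = 1029·0.01855·0.02663/0.00102 = 498.3.
Re < 2300 → laminar, so f = 64/Re = 0.1284 (roughness is irrelevant in laminar flow).

f ≈ 0.1284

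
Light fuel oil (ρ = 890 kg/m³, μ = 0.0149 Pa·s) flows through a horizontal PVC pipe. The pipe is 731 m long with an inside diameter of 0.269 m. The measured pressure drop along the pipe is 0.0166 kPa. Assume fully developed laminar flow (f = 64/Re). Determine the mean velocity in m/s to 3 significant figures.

V ≈ 0.00345 m/s

For laminar flow, f = 64/Re with Re = ρVD/μ, so Darcy-Weisbach reduces to ΔP = 32μLV/D². Solving for V: V = ΔP·D²/(32μL) = 16.6·(0.269)²/(32·0.0149·731) = 0.003446 m/s.
Check: Re = ρVD/μ = 890·0.003446·0.269/0.0149 = 55.38 < 2300, so the laminar assumption holds.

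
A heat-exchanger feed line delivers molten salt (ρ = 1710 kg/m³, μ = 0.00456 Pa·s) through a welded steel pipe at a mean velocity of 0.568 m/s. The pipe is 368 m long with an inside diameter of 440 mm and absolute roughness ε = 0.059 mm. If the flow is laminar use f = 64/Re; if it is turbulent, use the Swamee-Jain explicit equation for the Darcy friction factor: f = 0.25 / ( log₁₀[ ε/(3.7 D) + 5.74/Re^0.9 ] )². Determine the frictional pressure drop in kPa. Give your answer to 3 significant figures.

ΔP ≈ 4.35 kPa

Reynolds number Re = ρVD/μ = 1710 · 0.568 · 0.44 / 0.00456 = 9.372e+04.
Re > 4000 → turbulent. Relative roughness ε/D = 5.9e-05/0.44 = 0.000134. Swamee-Jain: f = 0.25/(log₁₀[0.000134/3.7 + 5.74/9.372e+04^0.9])² = 0.25/(log₁₀[3.62e-05 + 0.000192])² = 0.25/(-3.641)² = 0.01886.
Darcy-Weisbach: ΔP = f(L/D)(ρV²/2) = 0.01886·(368/0.44)·(1710·0.568²/2) = 0.01886·836.4·275.8 = 4351 Pa.
ΔP = 4351 Pa = 4.35 kPa.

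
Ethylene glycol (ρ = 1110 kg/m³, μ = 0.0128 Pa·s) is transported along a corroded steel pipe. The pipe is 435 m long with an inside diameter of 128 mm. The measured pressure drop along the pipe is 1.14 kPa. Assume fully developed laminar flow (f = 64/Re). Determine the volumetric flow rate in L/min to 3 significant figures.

For laminar flow, f = 64/Re with Re = ρVD/μ, so Darcy-Weisbach reduces to ΔP = 32μLV/D². Solving for V: V = ΔP·D²/(32μL) = 1140·(0.128)²/(32·0.0128·435) = 0.1048 m/s.
Check: Re = ρVD/μ = 1110·0.1048·0.128/0.0128 = 1164 < 2300, so the laminar assumption holds.
Q = V·A = 0.1048·(π/4·0.128²) = 0.001349 m³/s = 80.9 L/min.

Q ≈ 80.9 L/min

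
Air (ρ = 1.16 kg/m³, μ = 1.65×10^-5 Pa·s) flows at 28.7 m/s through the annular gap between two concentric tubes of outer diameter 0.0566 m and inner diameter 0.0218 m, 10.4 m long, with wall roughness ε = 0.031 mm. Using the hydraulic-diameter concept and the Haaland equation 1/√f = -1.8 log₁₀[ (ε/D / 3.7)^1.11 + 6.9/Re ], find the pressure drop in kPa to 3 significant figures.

ΔP ≈ 3.20 kPa

Hydraulic diameter D_h = 4A/P = D_o - D_i = 0.0566 - 0.0218 = 0.0348 m.
Re = ρVD_h/μ = 1.16·28.7·0.0348/1.65e-05 = 7.022e+04.
ε/D_h = 3.1e-05/0.0348 = 0.000891; Haaland gives 1/√f = -1.8 log₁₀[9.63e-05+9.83e-05] = 6.68, so f = 0.02241.
ΔP = f(L/D_h)(ρV²/2) = 0.02241·10.4/0.0348·477.7 = 3200 Pa.
ΔP = 3.20 kPa.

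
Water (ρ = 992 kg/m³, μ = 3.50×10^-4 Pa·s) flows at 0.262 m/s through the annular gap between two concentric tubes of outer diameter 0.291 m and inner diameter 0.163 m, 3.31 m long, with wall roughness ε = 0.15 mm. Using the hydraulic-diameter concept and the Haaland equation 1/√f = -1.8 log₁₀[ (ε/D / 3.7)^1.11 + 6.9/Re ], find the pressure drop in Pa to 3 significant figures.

Hydraulic diameter D_h = 4A/P = D_o - D_i = 0.291 - 0.163 = 0.128 m.
Re = ρVD_h/μ = 992·0.262·0.128/0.00035 = 9.505e+04.
ε/D_h = 0.00015/0.128 = 0.00117; Haaland gives 1/√f = -1.8 log₁₀[0.000131+7.26e-05] = 6.646, so f = 0.02264.
ΔP = f(L/D_h)(ρV²/2) = 0.02264·3.31/0.128·34.05 = 19.93 Pa.

ΔP ≈ 19.9 Pa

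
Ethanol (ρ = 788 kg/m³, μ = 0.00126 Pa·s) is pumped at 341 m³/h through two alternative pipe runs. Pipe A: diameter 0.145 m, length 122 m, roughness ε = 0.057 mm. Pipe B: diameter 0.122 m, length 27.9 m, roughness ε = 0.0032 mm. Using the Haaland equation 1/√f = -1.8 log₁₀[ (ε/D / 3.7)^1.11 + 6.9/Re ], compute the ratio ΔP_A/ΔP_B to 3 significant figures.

Pipe A: V = Q/A = 0.09472/0.01651 = 5.736 m/s; Re = 5.202e+05; ε/D = 0.000393; Haaland → f = 0.01682; ΔP_A = f(L/D)(ρV²/2) = 1.835e+05 Pa.
Pipe B: V = Q/A = 0.09472/0.01169 = 8.103 m/s; Re = 6.182e+05; ε/D = 2.62e-05; Haaland → f = 0.01294; ΔP_B = f(L/D)(ρV²/2) = 7.657e+04 Pa.
ΔP_A/ΔP_B = 1.835e+05/7.657e+04 = 2.40.

ΔP_A/ΔP_B ≈ 2.40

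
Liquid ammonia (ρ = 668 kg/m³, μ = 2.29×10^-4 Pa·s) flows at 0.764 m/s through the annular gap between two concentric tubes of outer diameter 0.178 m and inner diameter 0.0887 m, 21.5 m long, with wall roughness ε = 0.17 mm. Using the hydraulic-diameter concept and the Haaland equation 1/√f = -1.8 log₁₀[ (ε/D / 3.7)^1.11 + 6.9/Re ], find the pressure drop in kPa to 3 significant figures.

Hydraulic diameter D_h = 4A/P = D_o - D_i = 0.178 - 0.0887 = 0.0893 m.
Re = ρVD_h/μ = 668·0.764·0.0893/0.000229 = 1.99e+05.
ε/D_h = 0.00017/0.0893 = 0.0019; Haaland gives 1/√f = -1.8 log₁₀[0.000224+3.47e-05] = 6.458, so f = 0.02398.
ΔP = f(L/D_h)(ρV²/2) = 0.02398·21.5/0.0893·195 = 1125 Pa.
ΔP = 1.13 kPa.

ΔP ≈ 1.13 kPa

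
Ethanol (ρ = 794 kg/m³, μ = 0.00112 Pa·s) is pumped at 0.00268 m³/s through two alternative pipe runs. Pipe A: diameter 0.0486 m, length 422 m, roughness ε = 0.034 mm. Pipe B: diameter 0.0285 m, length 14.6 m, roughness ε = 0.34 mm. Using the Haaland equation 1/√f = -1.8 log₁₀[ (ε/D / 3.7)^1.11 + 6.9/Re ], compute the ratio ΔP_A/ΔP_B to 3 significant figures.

Pipe A: V = Q/A = 0.00268/0.001855 = 1.445 m/s; Re = 4.977e+04; ε/D = 0.0007; Haaland → f = 0.02288; ΔP_A = f(L/D)(ρV²/2) = 1.646e+05 Pa.
Pipe B: V = Q/A = 0.00268/0.0006379 = 4.201 m/s; Re = 8.488e+04; ε/D = 0.0119; Haaland → f = 0.04095; ΔP_B = f(L/D)(ρV²/2) = 1.47e+05 Pa.
ΔP_A/ΔP_B = 1.646e+05/1.47e+05 = 1.12.

ΔP_A/ΔP_B ≈ 1.12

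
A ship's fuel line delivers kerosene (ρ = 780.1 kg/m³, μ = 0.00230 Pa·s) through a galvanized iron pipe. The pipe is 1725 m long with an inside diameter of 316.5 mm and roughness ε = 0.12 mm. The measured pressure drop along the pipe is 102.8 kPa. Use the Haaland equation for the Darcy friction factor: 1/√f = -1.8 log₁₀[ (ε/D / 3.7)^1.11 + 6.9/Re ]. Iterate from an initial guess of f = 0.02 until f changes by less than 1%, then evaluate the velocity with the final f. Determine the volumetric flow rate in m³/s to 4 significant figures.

Rearranging Darcy-Weisbach: V = √(2·ΔP·D/(f·L·ρ)). With ε/D = 0.00012/0.3165 = 0.000379, iterate starting from f = 0.02:
  f = 0.02 → V = √(2·1.028e+05·0.3165/(0.02·1725·780.1)) = 1.555 m/s; Re = ρVD/μ = 1.669e+05; f → 0.01832
  f = 0.01832 → V = 1.625 m/s; Re = 1.744e+05; f → 0.01823
Converged (Δf/f < 1%). With the final f = 0.01823: V = √(2·1.028e+05·0.3165/(0.01823·1725·780.1)) = 1.629 m/s.
Q = V·A = 1.629·(π/4·0.3165²) = 0.1281 m³/s = 0.1281 m³/s.

Q ≈ 0.1281 m³/s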